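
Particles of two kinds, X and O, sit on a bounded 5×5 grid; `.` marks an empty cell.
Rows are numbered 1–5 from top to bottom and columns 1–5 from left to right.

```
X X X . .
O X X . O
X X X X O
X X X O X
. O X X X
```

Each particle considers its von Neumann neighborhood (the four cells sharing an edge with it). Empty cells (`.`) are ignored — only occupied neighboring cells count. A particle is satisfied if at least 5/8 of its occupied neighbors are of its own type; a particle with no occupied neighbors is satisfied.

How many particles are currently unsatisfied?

(1,1)X 1/2 not
(1,2)X 3/3 satisfied
(1,3)X 2/2 satisfied
(2,1)O 0/3 not
(2,2)X 3/4 satisfied
(2,3)X 3/3 satisfied
(2,5)O 1/1 satisfied
(3,1)X 2/3 satisfied
(3,2)X 4/4 satisfied
(3,3)X 4/4 satisfied
(3,4)X 1/3 not
(3,5)O 1/3 not
(4,1)X 2/2 satisfied
(4,2)X 3/4 satisfied
(4,3)X 3/4 satisfied
(4,4)O 0/4 not
(4,5)X 1/3 not
(5,2)O 0/2 not
(5,3)X 2/3 satisfied
(5,4)X 2/3 satisfied
(5,5)X 2/2 satisfied
Unsatisfied: (1,1), (2,1), (3,4), (3,5), (4,4), (4,5), (5,2) — 7 in total.

7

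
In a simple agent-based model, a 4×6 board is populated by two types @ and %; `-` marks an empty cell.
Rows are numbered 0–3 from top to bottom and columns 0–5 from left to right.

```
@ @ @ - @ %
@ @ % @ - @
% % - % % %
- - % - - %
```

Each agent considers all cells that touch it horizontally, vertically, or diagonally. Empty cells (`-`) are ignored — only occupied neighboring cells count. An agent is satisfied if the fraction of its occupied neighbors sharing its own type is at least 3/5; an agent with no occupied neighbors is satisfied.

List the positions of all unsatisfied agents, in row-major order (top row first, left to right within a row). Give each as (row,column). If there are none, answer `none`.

(0,5), (1,1), (1,2), (1,3), (1,5), (2,0)

(0,0)@ 3/3 ok
(0,1)@ 4/5 ok
(0,2)@ 3/4 ok
(0,4)@ 2/3 ok
(0,5)% 0/2 unhappy
(1,0)@ 3/5 ok
(1,1)@ 4/7 unhappy
(1,2)% 2/6 unhappy
(1,3)@ 2/5 unhappy
(1,5)@ 1/4 unhappy
(2,0)% 1/3 unhappy
(2,1)% 3/5 ok
(2,3)% 3/4 ok
(2,4)% 3/5 ok
(2,5)% 2/3 ok
(3,2)% 2/2 ok
(3,5)% 2/2 ok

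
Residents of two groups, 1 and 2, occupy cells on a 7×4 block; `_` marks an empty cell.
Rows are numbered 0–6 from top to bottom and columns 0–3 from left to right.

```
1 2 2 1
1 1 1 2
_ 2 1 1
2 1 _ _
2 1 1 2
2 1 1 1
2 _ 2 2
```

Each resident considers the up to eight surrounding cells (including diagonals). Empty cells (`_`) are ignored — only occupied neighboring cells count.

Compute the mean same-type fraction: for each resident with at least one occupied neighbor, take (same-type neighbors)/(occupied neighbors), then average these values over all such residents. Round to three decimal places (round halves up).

(0,0)1 2/3
(0,1)2 1/5
(0,2)2 2/5
(0,3)1 1/3
(1,0)1 2/4
(1,1)1 4/7
(1,2)1 4/8
(1,3)2 1/5
(2,1)2 1/6
(2,2)1 4/6
(2,3)1 2/3
(3,0)2 2/4
(3,1)1 3/6
(4,0)2 2/5
(4,1)1 4/7
(4,2)1 5/6
(4,3)2 0/3
(5,0)2 2/4
(5,1)1 3/7
(5,2)1 4/7
(5,3)1 2/5
(6,0)2 1/2
(6,2)2 1/4
(6,3)2 1/3
Sum over 24 residents: 2/3 + 1/5 + 2/5 + 1/3 + 2/4 + 4/7 + 4/8 + 1/5 + 1/6 + 4/6 + 2/3 + 2/4 + 3/6 + 2/5 + 4/7 + 5/6 + 0/3 + 2/4 + 3/7 + 4/7 + 2/5 + 1/2 + 1/4 + 1/3 = 4477/420; mean = 4477/420 ÷ 24 = 4477/10080 = 0.444146… → 0.444.

0.444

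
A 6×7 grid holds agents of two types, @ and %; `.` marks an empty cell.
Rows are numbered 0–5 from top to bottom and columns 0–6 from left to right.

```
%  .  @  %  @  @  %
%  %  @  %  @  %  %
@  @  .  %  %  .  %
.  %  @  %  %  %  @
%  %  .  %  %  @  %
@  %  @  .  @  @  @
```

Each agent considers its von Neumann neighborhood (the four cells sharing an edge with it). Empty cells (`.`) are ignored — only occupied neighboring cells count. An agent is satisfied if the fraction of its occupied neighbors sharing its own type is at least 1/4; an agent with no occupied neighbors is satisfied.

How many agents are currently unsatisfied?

5

Row 0: (0,0)% 1/1 satisfied · (0,2)@ 1/2 satisfied · (0,3)% 1/3 satisfied · (0,4)@ 2/3 satisfied · (0,5)@ 1/3 satisfied · (0,6)% 1/2 satisfied
Row 1: (1,0)% 2/3 satisfied · (1,1)% 1/3 satisfied · (1,2)@ 1/3 satisfied · (1,3)% 2/4 satisfied · (1,4)@ 1/4 satisfied · (1,5)% 1/3 satisfied · (1,6)% 3/3 satisfied
Row 2: (2,0)@ 1/2 satisfied · (2,1)@ 1/3 satisfied · (2,3)% 3/3 satisfied · (2,4)% 2/3 satisfied · (2,6)% 1/2 satisfied
Row 3: (3,1)% 1/3 satisfied · (3,2)@ 0/2 not · (3,3)% 3/4 satisfied · (3,4)% 4/4 satisfied · (3,5)% 1/3 satisfied · (3,6)@ 0/3 not
Row 4: (4,0)% 1/2 satisfied · (4,1)% 3/3 satisfied · (4,3)% 2/2 satisfied · (4,4)% 2/4 satisfied · (4,5)@ 1/4 satisfied · (4,6)% 0/3 not
Row 5: (5,0)@ 0/2 not · (5,1)% 1/3 satisfied · (5,2)@ 0/1 not · (5,4)@ 1/2 satisfied · (5,5)@ 3/3 satisfied · (5,6)@ 1/2 satisfied
Unsatisfied: (3,2), (3,6), (4,6), (5,0), (5,2) — 5 in total.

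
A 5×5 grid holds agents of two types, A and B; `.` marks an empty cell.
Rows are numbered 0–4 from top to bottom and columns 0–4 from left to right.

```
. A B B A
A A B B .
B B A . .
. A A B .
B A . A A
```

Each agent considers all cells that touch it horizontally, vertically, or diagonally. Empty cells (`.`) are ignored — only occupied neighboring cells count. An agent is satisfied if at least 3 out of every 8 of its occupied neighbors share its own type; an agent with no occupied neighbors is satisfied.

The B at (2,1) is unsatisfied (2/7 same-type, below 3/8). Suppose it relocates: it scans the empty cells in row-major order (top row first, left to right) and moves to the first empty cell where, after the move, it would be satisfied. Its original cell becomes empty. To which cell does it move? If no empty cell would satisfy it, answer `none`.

Vacating (2,1). Empty cells in order:
  (0,0): 0/3 same-type → still unsatisfied.
  (1,4): 2/3 same-type → satisfied — stop here.

(1,4)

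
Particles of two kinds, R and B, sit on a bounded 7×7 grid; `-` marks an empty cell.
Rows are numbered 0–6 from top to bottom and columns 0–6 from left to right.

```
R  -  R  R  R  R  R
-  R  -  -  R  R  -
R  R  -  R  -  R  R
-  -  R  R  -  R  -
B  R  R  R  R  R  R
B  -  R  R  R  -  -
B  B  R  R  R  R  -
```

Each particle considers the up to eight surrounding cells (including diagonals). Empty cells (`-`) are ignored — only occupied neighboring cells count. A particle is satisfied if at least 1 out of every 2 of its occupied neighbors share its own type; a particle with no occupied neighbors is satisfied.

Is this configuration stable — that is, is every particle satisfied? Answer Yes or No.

(0,0)R 1/1 ✓
(0,2)R 2/2 ✓
(0,3)R 3/3 ✓
(0,4)R 4/4 ✓
(0,5)R 4/4 ✓
(0,6)R 2/2 ✓
(1,1)R 4/4 ✓
(1,4)R 6/6 ✓
(1,5)R 6/6 ✓
(2,0)R 2/2 ✓
(2,1)R 3/3 ✓
(2,3)R 3/3 ✓
(2,5)R 4/4 ✓
(2,6)R 3/3 ✓
(3,2)R 6/6 ✓
(3,3)R 5/5 ✓
(3,5)R 5/5 ✓
(4,0)B 1/2 ✓
(4,1)R 3/5 ✓
(4,2)R 6/6 ✓
(4,3)R 7/7 ✓
(4,4)R 6/6 ✓
(4,5)R 4/4 ✓
(4,6)R 2/2 ✓
(5,0)B 3/4 ✓
(5,2)R 6/7 ✓
(5,3)R 8/8 ✓
(5,4)R 7/7 ✓
(6,0)B 2/2 ✓
(6,1)B 2/4 ✓
(6,2)R 3/4 ✓
(6,3)R 5/5 ✓
(6,4)R 4/4 ✓
(6,5)R 2/2 ✓
All meet the threshold, so the configuration is stable.

Yes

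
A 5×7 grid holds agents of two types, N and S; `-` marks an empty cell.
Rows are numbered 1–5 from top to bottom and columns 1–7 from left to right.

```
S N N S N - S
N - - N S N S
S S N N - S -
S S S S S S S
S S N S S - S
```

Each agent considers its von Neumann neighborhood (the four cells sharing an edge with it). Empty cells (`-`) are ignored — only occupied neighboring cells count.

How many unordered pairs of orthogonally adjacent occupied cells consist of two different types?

Scan each occupied cell's neighbors to the right and below so each pair is counted once.
Row 1: S(1,1)–N(1,2)≠ S(1,1)–N(2,1)≠ N(1,2)–N(1,3)= N(1,3)–S(1,4)≠ S(1,4)–N(1,5)≠ S(1,4)–N(2,4)≠ N(1,5)–S(2,5)≠ S(1,7)–S(2,7)=  → 6/8 unlike.
Row 2: N(2,1)–S(3,1)≠ N(2,4)–S(2,5)≠ N(2,4)–N(3,4)= S(2,5)–N(2,6)≠ N(2,6)–S(2,7)≠ N(2,6)–S(3,6)≠  → 5/6 unlike.
Row 3: S(3,1)–S(3,2)= S(3,1)–S(4,1)= S(3,2)–N(3,3)≠ S(3,2)–S(4,2)= N(3,3)–N(3,4)= N(3,3)–S(4,3)≠ N(3,4)–S(4,4)≠ S(3,6)–S(4,6)=  → 3/8 unlike.
Row 4: S(4,1)–S(4,2)= S(4,1)–S(5,1)= S(4,2)–S(4,3)= S(4,2)–S(5,2)= S(4,3)–S(4,4)= S(4,3)–N(5,3)≠ S(4,4)–S(4,5)= S(4,4)–S(5,4)= S(4,5)–S(4,6)= S(4,5)–S(5,5)= S(4,6)–S(4,7)= S(4,7)–S(5,7)=  → 1/12 unlike.
Row 5: S(5,1)–S(5,2)= S(5,2)–N(5,3)≠ N(5,3)–S(5,4)≠ S(5,4)–S(5,5)=  → 2/4 unlike.
Total adjacent occupied pairs: 38; unlike-type pairs: 17.

17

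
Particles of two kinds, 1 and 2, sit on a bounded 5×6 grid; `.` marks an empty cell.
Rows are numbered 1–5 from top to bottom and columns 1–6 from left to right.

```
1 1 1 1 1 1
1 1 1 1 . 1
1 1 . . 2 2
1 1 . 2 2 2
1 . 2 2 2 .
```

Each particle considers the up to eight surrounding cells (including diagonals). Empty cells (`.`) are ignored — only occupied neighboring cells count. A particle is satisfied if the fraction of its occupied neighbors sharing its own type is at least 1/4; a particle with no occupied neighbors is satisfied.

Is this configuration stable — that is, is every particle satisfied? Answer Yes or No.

(1,1)1 3/3 ok
(1,2)1 5/5 ok
(1,3)1 5/5 ok
(1,4)1 4/4 ok
(1,5)1 4/4 ok
(1,6)1 2/2 ok
(2,1)1 5/5 ok
(2,2)1 7/7 ok
(2,3)1 6/6 ok
(2,4)1 4/5 ok
(2,6)1 2/4 ok
(3,1)1 5/5 ok
(3,2)1 6/6 ok
(3,5)2 4/6 ok
(3,6)2 3/4 ok
(4,1)1 4/4 ok
(4,2)1 4/5 ok
(4,4)2 5/5 ok
(4,5)2 6/6 ok
(4,6)2 4/4 ok
(5,1)1 2/2 ok
(5,3)2 2/3 ok
(5,4)2 4/4 ok
(5,5)2 4/4 ok
All meet the threshold, so the configuration is stable.

Yes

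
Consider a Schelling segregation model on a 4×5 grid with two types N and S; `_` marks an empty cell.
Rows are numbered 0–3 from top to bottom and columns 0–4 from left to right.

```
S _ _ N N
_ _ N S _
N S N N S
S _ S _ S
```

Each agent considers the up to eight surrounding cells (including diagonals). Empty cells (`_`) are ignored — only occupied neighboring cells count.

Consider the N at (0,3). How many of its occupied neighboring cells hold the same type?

Occupied neighbors of (0,3): (0,4)=N, (1,2)=N, (1,3)=S.
Same type (N): 2 of 3.

2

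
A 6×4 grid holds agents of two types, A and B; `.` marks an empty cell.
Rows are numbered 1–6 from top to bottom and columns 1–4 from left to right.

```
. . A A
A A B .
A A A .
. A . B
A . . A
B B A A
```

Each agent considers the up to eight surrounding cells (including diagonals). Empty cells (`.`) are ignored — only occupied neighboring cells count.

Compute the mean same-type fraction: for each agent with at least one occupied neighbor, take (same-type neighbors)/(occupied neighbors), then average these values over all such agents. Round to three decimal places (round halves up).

(1,3)A 2/3
(1,4)A 1/2
(2,1)A 3/3
(2,2)A 5/6
(2,3)B 0/5
(3,1)A 4/4
(3,2)A 5/6
(3,3)A 3/5
(4,2)A 4/4
(4,4)B 0/2
(5,1)A 1/3
(5,4)A 2/3
(6,1)B 1/2
(6,2)B 1/3
(6,3)A 2/3
(6,4)A 2/2
Sum over 16 agents: 2/3 + 1/2 + 3/3 + 5/6 + 0/5 + 4/4 + 5/6 + 3/5 + 4/4 + 0/2 + 1/3 + 2/3 + 1/2 + 1/3 + 2/3 + 2/2 = 149/15; mean = 149/15 ÷ 16 = 149/240 = 0.620833… → 0.621.

0.621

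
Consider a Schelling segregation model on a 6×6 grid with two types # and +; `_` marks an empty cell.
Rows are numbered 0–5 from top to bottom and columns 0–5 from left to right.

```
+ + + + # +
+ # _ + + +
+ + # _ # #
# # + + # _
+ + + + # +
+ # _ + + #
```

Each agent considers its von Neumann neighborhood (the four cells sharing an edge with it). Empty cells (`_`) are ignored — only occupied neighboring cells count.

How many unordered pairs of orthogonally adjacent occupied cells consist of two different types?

23

Scan each occupied cell's neighbors to the right and below so each pair is counted once.
Row 0: +(0,0)–+(0,1)= +(0,0)–+(1,0)= +(0,1)–+(0,2)= +(0,1)–#(1,1)≠ +(0,2)–+(0,3)= +(0,3)–#(0,4)≠ +(0,3)–+(1,3)= #(0,4)–+(0,5)≠ #(0,4)–+(1,4)≠ +(0,5)–+(1,5)=  → 4/10 unlike.
Row 1: +(1,0)–#(1,1)≠ +(1,0)–+(2,0)= #(1,1)–+(2,1)≠ +(1,3)–+(1,4)= +(1,4)–+(1,5)= +(1,4)–#(2,4)≠ +(1,5)–#(2,5)≠  → 4/7 unlike.
Row 2: +(2,0)–+(2,1)= +(2,0)–#(3,0)≠ +(2,1)–#(2,2)≠ +(2,1)–#(3,1)≠ #(2,2)–+(3,2)≠ #(2,4)–#(2,5)= #(2,4)–#(3,4)=  → 4/7 unlike.
Row 3: #(3,0)–#(3,1)= #(3,0)–+(4,0)≠ #(3,1)–+(3,2)≠ #(3,1)–+(4,1)≠ +(3,2)–+(3,3)= +(3,2)–+(4,2)= +(3,3)–#(3,4)≠ +(3,3)–+(4,3)= #(3,4)–#(4,4)=  → 4/9 unlike.
Row 4: +(4,0)–+(4,1)= +(4,0)–+(5,0)= +(4,1)–+(4,2)= +(4,1)–#(5,1)≠ +(4,2)–+(4,3)= +(4,3)–#(4,4)≠ +(4,3)–+(5,3)= #(4,4)–+(4,5)≠ #(4,4)–+(5,4)≠ +(4,5)–#(5,5)≠  → 5/10 unlike.
Row 5: +(5,0)–#(5,1)≠ +(5,3)–+(5,4)= +(5,4)–#(5,5)≠  → 2/3 unlike.
Total adjacent occupied pairs: 46; unlike-type pairs: 23.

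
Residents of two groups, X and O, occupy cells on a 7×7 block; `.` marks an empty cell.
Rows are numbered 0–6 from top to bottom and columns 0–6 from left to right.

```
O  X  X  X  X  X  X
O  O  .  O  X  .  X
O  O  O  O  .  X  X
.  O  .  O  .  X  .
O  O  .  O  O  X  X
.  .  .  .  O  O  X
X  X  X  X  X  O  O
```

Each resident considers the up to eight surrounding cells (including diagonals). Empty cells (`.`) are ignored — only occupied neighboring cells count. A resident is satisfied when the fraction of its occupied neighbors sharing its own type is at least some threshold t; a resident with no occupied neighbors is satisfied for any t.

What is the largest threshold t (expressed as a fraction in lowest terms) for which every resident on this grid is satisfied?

(0,0)O 2/3
(0,1)X 1/4
(0,2)X 2/4
(0,3)X 3/4
(0,4)X 3/4
(0,5)X 4/4
(0,6)X 2/2
(1,0)O 4/5
(1,1)O 5/7
(1,3)O 2/6
(1,4)X 4/6
(1,6)X 4/4
(2,0)O 4/4
(2,1)O 5/5
(2,2)O 6/6
(2,3)O 3/4
(2,5)X 4/4
(2,6)X 3/3
(3,1)O 5/5
(3,3)O 4/4
(3,5)X 4/5
(4,0)O 2/2
(4,1)O 2/2
(4,3)O 3/3
(4,4)O 4/6
(4,5)X 3/6
(4,6)X 3/4
(5,4)O 4/7
(5,5)O 4/8
(5,6)X 2/5
(6,0)X 1/1
(6,1)X 2/2
(6,2)X 2/2
(6,3)X 2/3
(6,4)X 1/4
(6,5)O 3/5
(6,6)O 2/3
The smallest same-type fraction is 1/4 at (0,1), which reduces to 1/4. Any threshold above that leaves this resident unsatisfied.

1/4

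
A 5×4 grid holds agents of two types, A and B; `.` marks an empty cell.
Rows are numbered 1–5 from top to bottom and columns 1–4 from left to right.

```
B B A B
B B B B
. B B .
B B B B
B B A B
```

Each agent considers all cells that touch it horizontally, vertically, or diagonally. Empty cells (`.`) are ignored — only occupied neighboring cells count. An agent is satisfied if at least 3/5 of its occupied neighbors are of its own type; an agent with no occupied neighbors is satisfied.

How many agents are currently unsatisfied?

Row 1: (1,1)B 3/3 ok · (1,2)B 4/5 ok · (1,3)A 0/5 unhappy · (1,4)B 2/3 ok
Row 2: (2,1)B 4/4 ok · (2,2)B 6/7 ok · (2,3)B 6/7 ok · (2,4)B 3/4 ok
Row 3: (3,2)B 7/7 ok · (3,3)B 7/7 ok
Row 4: (4,1)B 4/4 ok · (4,2)B 6/7 ok · (4,3)B 6/7 ok · (4,4)B 3/4 ok
Row 5: (5,1)B 3/3 ok · (5,2)B 4/5 ok · (5,3)A 0/5 unhappy · (5,4)B 2/3 ok
Unsatisfied: (1,3), (5,3) — 2 in total.

2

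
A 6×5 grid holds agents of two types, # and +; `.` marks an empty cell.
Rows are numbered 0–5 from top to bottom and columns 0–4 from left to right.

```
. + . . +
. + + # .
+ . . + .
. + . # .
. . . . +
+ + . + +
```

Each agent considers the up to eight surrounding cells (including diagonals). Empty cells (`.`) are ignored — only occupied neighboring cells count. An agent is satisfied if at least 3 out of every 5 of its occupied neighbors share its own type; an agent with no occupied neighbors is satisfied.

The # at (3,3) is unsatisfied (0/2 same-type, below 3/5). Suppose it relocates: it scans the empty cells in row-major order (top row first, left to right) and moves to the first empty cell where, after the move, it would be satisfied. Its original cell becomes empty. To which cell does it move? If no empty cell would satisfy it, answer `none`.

Vacating (3,3). Empty cells in order:
  (0,0): 0/2 same-type → still unsatisfied.
  (0,2): 1/4 same-type → still unsatisfied.
  (0,3): 1/3 same-type → still unsatisfied.
  (1,0): 0/3 same-type → still unsatisfied.
  (1,4): 1/3 same-type → still unsatisfied.
  (2,1): 0/4 same-type → still unsatisfied.
  (2,2): 1/5 same-type → still unsatisfied.
  (2,4): 1/2 same-type → still unsatisfied.
  (3,0): 0/2 same-type → still unsatisfied.
  (3,2): 0/2 same-type → still unsatisfied.
  (3,4): 0/2 same-type → still unsatisfied.
  (4,0): 0/3 same-type → still unsatisfied.
  (4,1): 0/3 same-type → still unsatisfied.
  (4,2): 0/3 same-type → still unsatisfied.
  (4,3): 0/3 same-type → still unsatisfied.
  (5,2): 0/2 same-type → still unsatisfied.

none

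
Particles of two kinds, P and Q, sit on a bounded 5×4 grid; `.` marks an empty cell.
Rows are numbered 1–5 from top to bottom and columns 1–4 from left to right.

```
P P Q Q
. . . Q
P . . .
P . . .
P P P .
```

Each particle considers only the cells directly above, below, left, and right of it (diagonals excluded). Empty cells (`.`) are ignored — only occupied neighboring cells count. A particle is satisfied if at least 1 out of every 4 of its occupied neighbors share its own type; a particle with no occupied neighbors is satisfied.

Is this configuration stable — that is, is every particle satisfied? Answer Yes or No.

Yes

(1,1)P 1/1 satisfied
(1,2)P 1/2 satisfied
(1,3)Q 1/2 satisfied
(1,4)Q 2/2 satisfied
(2,4)Q 1/1 satisfied
(3,1)P 1/1 satisfied
(4,1)P 2/2 satisfied
(5,1)P 2/2 satisfied
(5,2)P 2/2 satisfied
(5,3)P 1/1 satisfied
All meet the threshold, so the configuration is stable.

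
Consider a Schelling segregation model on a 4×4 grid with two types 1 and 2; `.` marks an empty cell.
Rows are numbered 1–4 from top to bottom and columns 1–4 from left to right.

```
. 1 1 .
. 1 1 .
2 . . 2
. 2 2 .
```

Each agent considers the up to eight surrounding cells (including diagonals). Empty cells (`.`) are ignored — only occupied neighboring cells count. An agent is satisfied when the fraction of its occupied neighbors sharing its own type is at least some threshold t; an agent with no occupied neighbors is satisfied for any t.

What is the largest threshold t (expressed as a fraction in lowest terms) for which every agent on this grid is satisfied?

1/2

(1,2)1 3/3
(1,3)1 3/3
(2,2)1 3/4
(2,3)1 3/4
(3,1)2 1/2
(3,4)2 1/2
(4,2)2 2/2
(4,3)2 2/2
The smallest same-type fraction is 1/2 at (3,1), which reduces to 1/2. Any threshold above that leaves this agent unsatisfied.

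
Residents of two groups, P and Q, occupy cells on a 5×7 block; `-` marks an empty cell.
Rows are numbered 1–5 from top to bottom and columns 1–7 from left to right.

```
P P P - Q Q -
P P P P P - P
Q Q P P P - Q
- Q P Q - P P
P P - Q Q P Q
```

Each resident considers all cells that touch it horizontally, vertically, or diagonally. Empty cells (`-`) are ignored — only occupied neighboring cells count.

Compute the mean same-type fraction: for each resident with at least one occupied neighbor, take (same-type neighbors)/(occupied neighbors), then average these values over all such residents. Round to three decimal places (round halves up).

(1,1)P 3/3
(1,2)P 5/5
(1,3)P 4/4
(1,5)Q 1/3
(1,6)Q 1/3
(2,1)P 3/5
(2,2)P 6/8
(2,3)P 6/7
(2,4)P 6/7
(2,5)P 3/5
(2,7)P 0/2
(3,1)Q 2/4
(3,2)Q 2/7
(3,3)P 5/8
(3,4)P 6/7
(3,5)P 4/5
(3,7)Q 0/3
(4,2)Q 2/6
(4,3)P 3/7
(4,4)Q 2/6
(4,6)P 3/6
(4,7)P 2/4
(5,1)P 1/2
(5,2)P 2/3
(5,4)Q 2/3
(5,5)Q 2/4
(5,6)P 2/4
(5,7)Q 0/3
Sum over 28 residents: 3/3 + 5/5 + 4/4 + 1/3 + 1/3 + 3/5 + 6/8 + 6/7 + 6/7 + 3/5 + 0/2 + 2/4 + 2/7 + 5/8 + 6/7 + 4/5 + 0/3 + 2/6 + 3/7 + 2/6 + 3/6 + 2/4 + 1/2 + 2/3 + 2/3 + 2/4 + 2/4 + 0/3 = 2575/168; mean = 2575/168 ÷ 28 = 2575/4704 = 0.547406… → 0.547.

0.547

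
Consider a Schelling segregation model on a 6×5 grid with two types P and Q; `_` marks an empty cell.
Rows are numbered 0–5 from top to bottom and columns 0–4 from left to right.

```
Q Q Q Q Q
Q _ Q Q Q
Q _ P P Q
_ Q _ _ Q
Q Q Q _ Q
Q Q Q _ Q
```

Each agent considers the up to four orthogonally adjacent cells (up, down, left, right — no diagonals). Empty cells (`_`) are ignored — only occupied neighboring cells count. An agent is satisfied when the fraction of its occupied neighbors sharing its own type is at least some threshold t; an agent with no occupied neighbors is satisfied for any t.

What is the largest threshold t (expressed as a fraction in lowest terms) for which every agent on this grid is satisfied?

Row 0: (0,0)Q 2/2 · (0,1)Q 2/2 · (0,2)Q 3/3 · (0,3)Q 3/3 · (0,4)Q 2/2
Row 1: (1,0)Q 2/2 · (1,2)Q 2/3 · (1,3)Q 3/4 · (1,4)Q 3/3
Row 2: (2,0)Q 1/1 · (2,2)P 1/2 · (2,3)P 1/3 · (2,4)Q 2/3
Row 3: (3,1)Q 1/1 · (3,4)Q 2/2
Row 4: (4,0)Q 2/2 · (4,1)Q 4/4 · (4,2)Q 2/2 · (4,4)Q 2/2
Row 5: (5,0)Q 2/2 · (5,1)Q 3/3 · (5,2)Q 2/2 · (5,4)Q 1/1
The smallest same-type fraction is 1/3 at (2,3), which reduces to 1/3. Any threshold above that leaves this agent unsatisfied.

1/3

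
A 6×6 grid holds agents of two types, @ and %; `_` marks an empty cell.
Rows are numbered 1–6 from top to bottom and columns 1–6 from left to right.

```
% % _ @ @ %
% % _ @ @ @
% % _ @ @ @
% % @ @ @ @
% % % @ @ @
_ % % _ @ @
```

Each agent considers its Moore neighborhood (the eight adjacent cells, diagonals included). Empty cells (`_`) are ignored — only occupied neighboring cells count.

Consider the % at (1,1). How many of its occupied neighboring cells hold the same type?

Occupied neighbors of (1,1): (1,2)=%, (2,1)=%, (2,2)=%.
Same type (%): 3 of 3.

3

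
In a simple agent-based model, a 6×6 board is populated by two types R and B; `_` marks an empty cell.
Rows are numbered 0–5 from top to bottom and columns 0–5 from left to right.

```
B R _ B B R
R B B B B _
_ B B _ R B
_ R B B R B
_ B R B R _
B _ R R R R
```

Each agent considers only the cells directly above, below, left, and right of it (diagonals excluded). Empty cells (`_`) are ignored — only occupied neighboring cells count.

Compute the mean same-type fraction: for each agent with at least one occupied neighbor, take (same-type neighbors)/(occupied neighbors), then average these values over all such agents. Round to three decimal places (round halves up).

0.531

(0,0)B 0/2
(0,1)R 0/2
(0,3)B 2/2
(0,4)B 2/3
(0,5)R 0/1
(1,0)R 0/2
(1,1)B 2/4
(1,2)B 3/3
(1,3)B 3/3
(1,4)B 2/3
(2,1)B 2/3
(2,2)B 3/3
(2,4)R 1/3
(2,5)B 1/2
(3,1)R 0/3
(3,2)B 2/4
(3,3)B 2/3
(3,4)R 2/4
(3,5)B 1/2
(4,1)B 0/2
(4,2)R 1/4
(4,3)B 1/4
(4,4)R 2/3
(5,0)B — no occupied neighbors
(5,2)R 2/2
(5,3)R 2/3
(5,4)R 3/3
(5,5)R 1/1
Sum over 27 agents: 0/2 + 0/2 + 2/2 + 2/3 + 0/1 + 0/2 + 2/4 + 3/3 + 3/3 + 2/3 + 2/3 + 3/3 + 1/3 + 1/2 + 0/3 + 2/4 + 2/3 + 2/4 + 1/2 + 0/2 + 1/4 + 1/4 + 2/3 + 2/2 + 2/3 + 3/3 + 1/1 = 43/3; mean = 43/3 ÷ 27 = 43/81 = 0.530864… → 0.531.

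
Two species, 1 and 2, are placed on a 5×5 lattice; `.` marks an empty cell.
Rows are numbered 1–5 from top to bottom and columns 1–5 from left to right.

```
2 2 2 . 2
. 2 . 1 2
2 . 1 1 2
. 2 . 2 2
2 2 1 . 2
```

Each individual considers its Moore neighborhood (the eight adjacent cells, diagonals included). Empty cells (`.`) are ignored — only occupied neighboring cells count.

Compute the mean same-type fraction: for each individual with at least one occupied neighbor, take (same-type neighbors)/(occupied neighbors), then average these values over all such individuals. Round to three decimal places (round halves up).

Row 1: (1,1)2 2/2 · (1,2)2 3/3 · (1,3)2 2/3 · (1,5)2 1/2
Row 2: (2,2)2 4/5 · (2,4)1 2/6 · (2,5)2 2/4
Row 3: (3,1)2 2/2 · (3,3)1 2/5 · (3,4)1 2/6 · (3,5)2 3/5
Row 4: (4,2)2 3/5 · (4,4)2 3/6 · (4,5)2 3/4
Row 5: (5,1)2 2/2 · (5,2)2 2/3 · (5,3)1 0/3 · (5,5)2 2/2
Sum over 18 individuals: 2/2 + 3/3 + 2/3 + 1/2 + 4/5 + 2/6 + 2/4 + 2/2 + 2/5 + 2/6 + 3/5 + 3/5 + 3/6 + 3/4 + 2/2 + 2/3 + 0/3 + 2/2 = 233/20; mean = 233/20 ÷ 18 = 233/360 = 0.647222… → 0.647.

0.647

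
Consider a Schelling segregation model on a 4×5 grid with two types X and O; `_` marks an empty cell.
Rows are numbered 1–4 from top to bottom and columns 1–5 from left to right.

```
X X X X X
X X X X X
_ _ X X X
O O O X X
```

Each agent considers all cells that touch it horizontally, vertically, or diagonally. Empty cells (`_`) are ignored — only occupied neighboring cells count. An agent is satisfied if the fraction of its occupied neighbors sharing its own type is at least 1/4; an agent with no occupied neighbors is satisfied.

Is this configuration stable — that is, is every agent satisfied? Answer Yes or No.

(1,1)X 3/3 ✓
(1,2)X 5/5 ✓
(1,3)X 5/5 ✓
(1,4)X 5/5 ✓
(1,5)X 3/3 ✓
(2,1)X 3/3 ✓
(2,2)X 6/6 ✓
(2,3)X 7/7 ✓
(2,4)X 8/8 ✓
(2,5)X 5/5 ✓
(3,3)X 5/7 ✓
(3,4)X 7/8 ✓
(3,5)X 5/5 ✓
(4,1)O 1/1 ✓
(4,2)O 2/3 ✓
(4,3)O 1/4 ✓
(4,4)X 4/5 ✓
(4,5)X 3/3 ✓
All meet the threshold, so the configuration is stable.

Yes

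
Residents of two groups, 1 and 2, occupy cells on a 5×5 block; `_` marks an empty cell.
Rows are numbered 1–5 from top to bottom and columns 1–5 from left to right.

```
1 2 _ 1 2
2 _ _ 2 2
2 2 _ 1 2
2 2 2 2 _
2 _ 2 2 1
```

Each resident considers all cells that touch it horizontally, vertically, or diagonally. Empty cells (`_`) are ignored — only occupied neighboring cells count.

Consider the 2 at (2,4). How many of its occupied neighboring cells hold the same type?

Occupied neighbors of (2,4): (1,4)=1, (1,5)=2, (2,5)=2, (3,4)=1, (3,5)=2.
Same type (2): 3 of 5.

3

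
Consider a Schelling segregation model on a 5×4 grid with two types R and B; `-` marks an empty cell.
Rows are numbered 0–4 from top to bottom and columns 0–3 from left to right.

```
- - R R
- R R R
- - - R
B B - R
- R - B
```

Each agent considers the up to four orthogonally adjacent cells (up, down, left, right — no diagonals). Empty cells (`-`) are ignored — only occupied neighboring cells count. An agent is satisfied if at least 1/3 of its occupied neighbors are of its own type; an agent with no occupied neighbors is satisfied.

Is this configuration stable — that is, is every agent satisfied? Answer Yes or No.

(0,2)R 2/2 ok
(0,3)R 2/2 ok
(1,1)R 1/1 ok
(1,2)R 3/3 ok
(1,3)R 3/3 ok
(2,3)R 2/2 ok
(3,0)B 1/1 ok
(3,1)B 1/2 ok
(3,3)R 1/2 ok
(4,1)R 0/1 unhappy
(4,3)B 0/1 unhappy
For instance (4,1) has only 0/1 same-type neighbors, below 1/3.

No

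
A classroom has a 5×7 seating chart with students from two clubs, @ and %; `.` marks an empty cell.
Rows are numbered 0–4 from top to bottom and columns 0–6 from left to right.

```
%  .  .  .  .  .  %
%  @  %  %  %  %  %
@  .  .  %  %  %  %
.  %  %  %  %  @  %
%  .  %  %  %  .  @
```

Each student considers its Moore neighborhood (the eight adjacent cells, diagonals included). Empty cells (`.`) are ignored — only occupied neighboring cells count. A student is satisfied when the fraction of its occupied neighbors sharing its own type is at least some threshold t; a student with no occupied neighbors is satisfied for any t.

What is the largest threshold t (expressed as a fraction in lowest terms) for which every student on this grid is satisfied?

1/7

(0,0)% 1/2
(0,6)% 2/2
(1,0)% 1/3
(1,1)@ 1/4
(1,2)% 2/3
(1,3)% 4/4
(1,4)% 5/5
(1,5)% 6/6
(1,6)% 4/4
(2,0)@ 1/3
(2,3)% 7/7
(2,4)% 7/8
(2,5)% 7/8
(2,6)% 4/5
(3,1)% 3/4
(3,2)% 5/5
(3,3)% 7/7
(3,4)% 6/7
(3,5)@ 1/7
(3,6)% 2/4
(4,0)% 1/1
(4,2)% 4/4
(4,3)% 5/5
(4,4)% 3/4
(4,6)@ 1/2
The smallest same-type fraction is 1/7 at (3,5), which reduces to 1/7. Any threshold above that leaves this student unsatisfied.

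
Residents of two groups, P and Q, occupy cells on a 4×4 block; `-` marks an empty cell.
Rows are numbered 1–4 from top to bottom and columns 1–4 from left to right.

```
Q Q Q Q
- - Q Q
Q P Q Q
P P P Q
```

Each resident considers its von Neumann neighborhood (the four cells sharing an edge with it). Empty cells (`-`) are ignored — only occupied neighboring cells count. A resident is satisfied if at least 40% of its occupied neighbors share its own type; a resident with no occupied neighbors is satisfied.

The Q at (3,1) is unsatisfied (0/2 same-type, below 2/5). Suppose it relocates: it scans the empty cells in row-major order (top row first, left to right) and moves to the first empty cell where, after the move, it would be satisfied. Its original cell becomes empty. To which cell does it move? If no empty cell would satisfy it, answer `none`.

(2,1)

Vacating (3,1). Empty cells in order:
  (2,1): 1/1 same-type → satisfied — stop here.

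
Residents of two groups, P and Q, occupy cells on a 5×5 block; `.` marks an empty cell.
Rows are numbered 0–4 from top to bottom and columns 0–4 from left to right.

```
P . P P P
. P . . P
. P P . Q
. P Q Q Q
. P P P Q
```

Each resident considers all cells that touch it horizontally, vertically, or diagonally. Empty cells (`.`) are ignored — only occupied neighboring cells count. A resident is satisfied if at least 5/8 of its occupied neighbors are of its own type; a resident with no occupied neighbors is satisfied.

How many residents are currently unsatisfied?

Row 0: (0,0)P 1/1 ok · (0,2)P 2/2 ok · (0,3)P 3/3 ok · (0,4)P 2/2 ok
Row 1: (1,1)P 4/4 ok · (1,4)P 2/3 ok
Row 2: (2,1)P 3/4 ok · (2,2)P 3/5 unhappy · (2,4)Q 2/3 ok
Row 3: (3,1)P 4/5 ok · (3,2)Q 1/7 unhappy · (3,3)Q 4/7 unhappy · (3,4)Q 3/4 ok
Row 4: (4,1)P 2/3 ok · (4,2)P 3/5 unhappy · (4,3)P 1/5 unhappy · (4,4)Q 2/3 ok
Unsatisfied: (2,2), (3,2), (3,3), (4,2), (4,3) — 5 in total.

5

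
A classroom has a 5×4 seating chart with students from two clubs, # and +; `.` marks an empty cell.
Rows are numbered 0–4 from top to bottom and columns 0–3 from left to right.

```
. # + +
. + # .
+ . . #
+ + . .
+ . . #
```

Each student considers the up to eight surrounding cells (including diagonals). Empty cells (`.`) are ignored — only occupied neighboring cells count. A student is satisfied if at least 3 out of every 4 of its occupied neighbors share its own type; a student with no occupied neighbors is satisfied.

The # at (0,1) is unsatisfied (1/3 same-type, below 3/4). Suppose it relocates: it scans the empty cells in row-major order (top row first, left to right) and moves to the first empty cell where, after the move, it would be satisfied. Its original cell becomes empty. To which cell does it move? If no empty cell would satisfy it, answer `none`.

(3,3)

Vacating (0,1). Empty cells in order:
  (0,0): 0/1 same-type → still unsatisfied.
  (1,0): 0/2 same-type → still unsatisfied.
  (1,3): 2/4 same-type → still unsatisfied.
  (2,1): 1/5 same-type → still unsatisfied.
  (2,2): 2/4 same-type → still unsatisfied.
  (3,2): 2/3 same-type → still unsatisfied.
  (3,3): 2/2 same-type → satisfied — stop here.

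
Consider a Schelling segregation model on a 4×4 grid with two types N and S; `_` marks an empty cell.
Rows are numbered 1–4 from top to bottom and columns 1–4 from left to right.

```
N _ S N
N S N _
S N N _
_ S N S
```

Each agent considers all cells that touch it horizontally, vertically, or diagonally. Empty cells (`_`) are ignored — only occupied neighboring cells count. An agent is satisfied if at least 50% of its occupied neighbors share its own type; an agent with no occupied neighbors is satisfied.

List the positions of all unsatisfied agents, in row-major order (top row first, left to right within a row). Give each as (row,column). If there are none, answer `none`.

(1,3), (2,2), (4,2), (4,4)

Row 1: (1,1)N 1/2 ok · (1,3)S 1/3 unhappy · (1,4)N 1/2 ok
Row 2: (2,1)N 2/4 ok · (2,2)S 2/7 unhappy · (2,3)N 3/5 ok
Row 3: (3,1)S 2/4 ok · (3,2)N 4/7 ok · (3,3)N 3/6 ok
Row 4: (4,2)S 1/4 unhappy · (4,3)N 2/4 ok · (4,4)S 0/2 unhappy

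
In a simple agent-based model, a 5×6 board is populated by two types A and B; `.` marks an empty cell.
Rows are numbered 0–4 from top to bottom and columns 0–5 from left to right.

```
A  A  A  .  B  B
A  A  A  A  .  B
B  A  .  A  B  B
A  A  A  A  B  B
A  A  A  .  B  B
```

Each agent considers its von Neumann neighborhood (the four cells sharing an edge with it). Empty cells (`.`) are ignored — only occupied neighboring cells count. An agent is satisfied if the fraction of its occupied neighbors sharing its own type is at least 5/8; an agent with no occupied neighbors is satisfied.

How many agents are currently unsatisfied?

(0,0)A 2/2 ✓
(0,1)A 3/3 ✓
(0,2)A 2/2 ✓
(0,4)B 1/1 ✓
(0,5)B 2/2 ✓
(1,0)A 2/3 ✓
(1,1)A 4/4 ✓
(1,2)A 3/3 ✓
(1,3)A 2/2 ✓
(1,5)B 2/2 ✓
(2,0)B 0/3 ✗
(2,1)A 2/3 ✓
(2,3)A 2/3 ✓
(2,4)B 2/3 ✓
(2,5)B 3/3 ✓
(3,0)A 2/3 ✓
(3,1)A 4/4 ✓
(3,2)A 3/3 ✓
(3,3)A 2/3 ✓
(3,4)B 3/4 ✓
(3,5)B 3/3 ✓
(4,0)A 2/2 ✓
(4,1)A 3/3 ✓
(4,2)A 2/2 ✓
(4,4)B 2/2 ✓
(4,5)B 2/2 ✓
Unsatisfied: (2,0) — 1 in total.

1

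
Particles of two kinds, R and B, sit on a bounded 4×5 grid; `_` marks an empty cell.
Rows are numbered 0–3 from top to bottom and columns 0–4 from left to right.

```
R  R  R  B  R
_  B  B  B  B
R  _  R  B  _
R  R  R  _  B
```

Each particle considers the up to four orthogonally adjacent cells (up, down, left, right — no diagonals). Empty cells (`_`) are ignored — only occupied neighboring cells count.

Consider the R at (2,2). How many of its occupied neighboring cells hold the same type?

Occupied neighbors of (2,2): (1,2)=B, (3,2)=R, (2,3)=B.
Same type (R): 1 of 3.

1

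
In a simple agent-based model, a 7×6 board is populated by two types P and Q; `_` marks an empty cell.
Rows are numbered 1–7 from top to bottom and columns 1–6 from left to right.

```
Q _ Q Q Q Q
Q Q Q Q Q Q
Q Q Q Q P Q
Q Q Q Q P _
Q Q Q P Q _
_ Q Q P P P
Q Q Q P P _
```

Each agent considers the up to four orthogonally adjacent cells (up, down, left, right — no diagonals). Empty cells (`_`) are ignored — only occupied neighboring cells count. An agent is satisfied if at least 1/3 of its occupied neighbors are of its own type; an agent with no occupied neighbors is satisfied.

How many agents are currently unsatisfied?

(1,1)Q 1/1 ✓
(1,3)Q 2/2 ✓
(1,4)Q 3/3 ✓
(1,5)Q 3/3 ✓
(1,6)Q 2/2 ✓
(2,1)Q 3/3 ✓
(2,2)Q 3/3 ✓
(2,3)Q 4/4 ✓
(2,4)Q 4/4 ✓
(2,5)Q 3/4 ✓
(2,6)Q 3/3 ✓
(3,1)Q 3/3 ✓
(3,2)Q 4/4 ✓
(3,3)Q 4/4 ✓
(3,4)Q 3/4 ✓
(3,5)P 1/4 ✗
(3,6)Q 1/2 ✓
(4,1)Q 3/3 ✓
(4,2)Q 4/4 ✓
(4,3)Q 4/4 ✓
(4,4)Q 2/4 ✓
(4,5)P 1/3 ✓
(5,1)Q 2/2 ✓
(5,2)Q 4/4 ✓
(5,3)Q 3/4 ✓
(5,4)P 1/4 ✗
(5,5)Q 0/3 ✗
(6,2)Q 3/3 ✓
(6,3)Q 3/4 ✓
(6,4)P 3/4 ✓
(6,5)P 3/4 ✓
(6,6)P 1/1 ✓
(7,1)Q 1/1 ✓
(7,2)Q 3/3 ✓
(7,3)Q 2/3 ✓
(7,4)P 2/3 ✓
(7,5)P 2/2 ✓
Unsatisfied: (3,5), (5,4), (5,5) — 3 in total.

3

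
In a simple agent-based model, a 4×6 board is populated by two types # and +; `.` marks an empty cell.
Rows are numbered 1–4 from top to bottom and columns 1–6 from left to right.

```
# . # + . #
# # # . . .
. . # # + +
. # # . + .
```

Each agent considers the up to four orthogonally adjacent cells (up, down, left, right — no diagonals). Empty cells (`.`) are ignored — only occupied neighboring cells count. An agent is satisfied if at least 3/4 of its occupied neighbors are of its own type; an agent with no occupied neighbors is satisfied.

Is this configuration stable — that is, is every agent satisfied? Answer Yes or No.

No

Row 1: (1,1)# 1/1 ok · (1,3)# 1/2 unhappy · (1,4)+ 0/1 unhappy · (1,6)# 0/0 ok
Row 2: (2,1)# 2/2 ok · (2,2)# 2/2 ok · (2,3)# 3/3 ok
Row 3: (3,3)# 3/3 ok · (3,4)# 1/2 unhappy · (3,5)+ 2/3 unhappy · (3,6)+ 1/1 ok
Row 4: (4,2)# 1/1 ok · (4,3)# 2/2 ok · (4,5)+ 1/1 ok
For instance (1,3) has only 1/2 same-type neighbors, below 3/4.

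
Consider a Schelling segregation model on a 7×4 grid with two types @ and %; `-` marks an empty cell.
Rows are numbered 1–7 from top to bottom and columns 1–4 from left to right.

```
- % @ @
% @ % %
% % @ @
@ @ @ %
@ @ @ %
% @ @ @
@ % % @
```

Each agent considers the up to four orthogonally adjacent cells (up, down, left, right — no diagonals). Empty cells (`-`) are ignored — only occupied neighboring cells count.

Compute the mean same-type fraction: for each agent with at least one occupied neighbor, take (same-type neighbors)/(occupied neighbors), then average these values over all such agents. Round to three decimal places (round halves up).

0.444

(1,2)% 0/2
(1,3)@ 1/3
(1,4)@ 1/2
(2,1)% 1/2
(2,2)@ 0/4
(2,3)% 1/4
(2,4)% 1/3
(3,1)% 2/3
(3,2)% 1/4
(3,3)@ 2/4
(3,4)@ 1/3
(4,1)@ 2/3
(4,2)@ 3/4
(4,3)@ 3/4
(4,4)% 1/3
(5,1)@ 2/3
(5,2)@ 4/4
(5,3)@ 3/4
(5,4)% 1/3
(6,1)% 0/3
(6,2)@ 2/4
(6,3)@ 3/4
(6,4)@ 2/3
(7,1)@ 0/2
(7,2)% 1/3
(7,3)% 1/3
(7,4)@ 1/2
Sum over 27 agents: 0/2 + 1/3 + 1/2 + 1/2 + 0/4 + 1/4 + 1/3 + 2/3 + 1/4 + 2/4 + 1/3 + 2/3 + 3/4 + 3/4 + 1/3 + 2/3 + 4/4 + 3/4 + 1/3 + 0/3 + 2/4 + 3/4 + 2/3 + 0/2 + 1/3 + 1/3 + 1/2 = 12; mean = 12 ÷ 27 = 4/9 = 0.444444… → 0.444.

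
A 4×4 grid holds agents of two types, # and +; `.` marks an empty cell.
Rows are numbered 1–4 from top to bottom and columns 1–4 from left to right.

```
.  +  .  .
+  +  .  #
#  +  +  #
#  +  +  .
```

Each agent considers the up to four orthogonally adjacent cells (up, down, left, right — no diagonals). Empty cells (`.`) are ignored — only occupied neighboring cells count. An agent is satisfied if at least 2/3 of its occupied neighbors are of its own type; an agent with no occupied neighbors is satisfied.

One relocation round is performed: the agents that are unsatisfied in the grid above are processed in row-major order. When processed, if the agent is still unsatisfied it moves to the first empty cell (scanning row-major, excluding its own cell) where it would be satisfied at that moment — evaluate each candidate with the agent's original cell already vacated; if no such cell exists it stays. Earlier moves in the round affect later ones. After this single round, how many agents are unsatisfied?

Initially unsatisfied (in order): (2,1), (3,1), (3,4), (4,1).
  (2,1) → (1,1).
  (3,1) → (1,4).
  (3,4): no empty cell satisfies it; stays.
  (4,1): no empty cell satisfies it; stays.
Resulting grid:
+ + . #
. + . #
. + + #
# + + .
Unsatisfied now: (3,4), (4,1).

2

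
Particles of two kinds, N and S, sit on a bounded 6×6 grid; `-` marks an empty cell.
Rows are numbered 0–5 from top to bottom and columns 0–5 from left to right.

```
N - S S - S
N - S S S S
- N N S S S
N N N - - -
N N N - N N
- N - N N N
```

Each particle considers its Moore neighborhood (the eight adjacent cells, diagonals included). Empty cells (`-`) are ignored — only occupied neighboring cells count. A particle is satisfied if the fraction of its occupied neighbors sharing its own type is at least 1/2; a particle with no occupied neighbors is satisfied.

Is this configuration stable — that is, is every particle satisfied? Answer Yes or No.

Row 0: (0,0)N 1/1 ✓ · (0,2)S 3/3 ✓ · (0,3)S 4/4 ✓ · (0,5)S 2/2 ✓
Row 1: (1,0)N 2/2 ✓ · (1,2)S 4/6 ✓ · (1,3)S 6/7 ✓ · (1,4)S 7/7 ✓ · (1,5)S 4/4 ✓
Row 2: (2,1)N 5/6 ✓ · (2,2)N 3/6 ✓ · (2,3)S 4/6 ✓ · (2,4)S 5/5 ✓ · (2,5)S 3/3 ✓
Row 3: (3,0)N 4/4 ✓ · (3,1)N 7/7 ✓ · (3,2)N 5/6 ✓
Row 4: (4,0)N 4/4 ✓ · (4,1)N 6/6 ✓ · (4,2)N 5/5 ✓ · (4,4)N 4/4 ✓ · (4,5)N 3/3 ✓
Row 5: (5,1)N 3/3 ✓ · (5,3)N 3/3 ✓ · (5,4)N 4/4 ✓ · (5,5)N 3/3 ✓
All meet the threshold, so the configuration is stable.

Yes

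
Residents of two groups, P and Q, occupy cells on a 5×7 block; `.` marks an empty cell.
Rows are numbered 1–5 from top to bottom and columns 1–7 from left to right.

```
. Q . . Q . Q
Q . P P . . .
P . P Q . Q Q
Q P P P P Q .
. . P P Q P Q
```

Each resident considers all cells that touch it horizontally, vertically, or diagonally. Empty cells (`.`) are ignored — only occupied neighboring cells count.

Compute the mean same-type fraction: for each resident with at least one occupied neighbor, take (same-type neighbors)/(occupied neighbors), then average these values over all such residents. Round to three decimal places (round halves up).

0.525

Row 1: (1,2)Q 1/2 · (1,5)Q 0/1 · (1,7)Q — no occupied neighbors
Row 2: (2,1)Q 1/2 · (2,3)P 2/4 · (2,4)P 2/4
Row 3: (3,1)P 1/3 · (3,3)P 5/6 · (3,4)Q 0/6 · (3,6)Q 2/3 · (3,7)Q 2/2
Row 4: (4,1)Q 0/2 · (4,2)P 4/5 · (4,3)P 5/6 · (4,4)P 5/7 · (4,5)P 3/7 · (4,6)Q 4/6
Row 5: (5,3)P 4/4 · (5,4)P 4/5 · (5,5)Q 1/5 · (5,6)P 1/4 · (5,7)Q 1/2
Sum over 21 residents: 1/2 + 0/1 + 1/2 + 2/4 + 2/4 + 1/3 + 5/6 + 0/6 + 2/3 + 2/2 + 0/2 + 4/5 + 5/6 + 5/7 + 3/7 + 4/6 + 4/4 + 4/5 + 1/5 + 1/4 + 1/2 = 4631/420; mean = 4631/420 ÷ 21 = 4631/8820 = 0.525056… → 0.525.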